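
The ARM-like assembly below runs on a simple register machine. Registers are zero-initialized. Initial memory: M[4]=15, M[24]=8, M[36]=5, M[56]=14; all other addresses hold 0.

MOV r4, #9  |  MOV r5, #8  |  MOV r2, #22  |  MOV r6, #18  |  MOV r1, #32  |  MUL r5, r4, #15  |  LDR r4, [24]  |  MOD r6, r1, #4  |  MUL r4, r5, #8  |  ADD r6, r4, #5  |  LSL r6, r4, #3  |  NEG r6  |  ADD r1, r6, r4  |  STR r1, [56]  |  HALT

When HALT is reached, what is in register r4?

r4=9
r5=8
r2=22
r6=18
r1=32
r5=9*15=135
r4=M[24]=8
r6=32%4=0
r4=135*8=1080
r6=1080+5=1085
r6=1080<<3=8640
r6=-(8640)=-8640
r1=(-8640)+1080=-7560
STR r1, [56] → M[56]=-7560
halt.

1080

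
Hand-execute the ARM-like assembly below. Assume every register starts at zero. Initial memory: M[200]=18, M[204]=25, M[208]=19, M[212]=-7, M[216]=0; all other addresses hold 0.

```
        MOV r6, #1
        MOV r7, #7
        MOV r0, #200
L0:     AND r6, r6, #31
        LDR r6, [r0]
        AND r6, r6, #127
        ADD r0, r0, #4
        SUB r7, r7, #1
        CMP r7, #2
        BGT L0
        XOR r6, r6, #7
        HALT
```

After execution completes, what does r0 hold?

220

r6=1
r7=7
r0=200
r6=1&31=1
r6=M[200]=18
r6=18&127=18
r0=200+4=204
r7=7-1=6
CMP r7, #2  (cmp 6,2)
BGT L0: taken
r6=18&31=18
r6=M[204]=25
r6=25&127=25
r0=204+4=208
r7=6-1=5
CMP r7, #2  (cmp 5,2)
BGT L0: taken
r6=25&31=25
r6=M[208]=19
r6=19&127=19
r0=208+4=212
r7=5-1=4
CMP r7, #2  (cmp 4,2)
BGT L0: taken
r6=19&31=19
r6=M[212]=-7
r6=(-7)&127=121
r0=212+4=216
r7=4-1=3
CMP r7, #2  (cmp 3,2)
BGT L0: taken
r6=121&31=25
r6=M[216]=0
r6=0&127=0
r0=216+4=220
r7=3-1=2
CMP r7, #2  (cmp 2,2)
BGT L0: not taken
r6=0^7=7
halt.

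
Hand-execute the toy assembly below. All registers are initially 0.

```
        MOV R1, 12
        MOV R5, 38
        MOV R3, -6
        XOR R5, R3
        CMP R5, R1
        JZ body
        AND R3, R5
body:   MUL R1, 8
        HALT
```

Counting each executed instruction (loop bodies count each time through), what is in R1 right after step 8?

MOV R1, 12 → R1=12
MOV R5, 38 → R5=38
MOV R3, -6 → R3=-6
XOR R5, R3 → R5=38^(-6)=-36
CMP R5, R1  (cmp -36,12)
JZ body: not taken
AND R3, R5 → R3=(-6)&(-36)=-40
MUL R1, 8 → R1=12*8=96
After step 8: R1 = 96.

96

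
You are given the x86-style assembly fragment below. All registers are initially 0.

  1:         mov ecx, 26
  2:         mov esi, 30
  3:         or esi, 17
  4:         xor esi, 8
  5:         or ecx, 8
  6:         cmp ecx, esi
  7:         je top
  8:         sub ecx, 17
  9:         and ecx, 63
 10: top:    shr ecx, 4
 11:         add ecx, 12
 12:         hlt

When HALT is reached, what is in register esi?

23

after mov ecx, 26: ecx=26
after mov esi, 30: esi=30
after or esi, 17: esi=30|17=31
after xor esi, 8: esi=31^8=23
after or ecx, 8: ecx=26|8=26
cmp ecx, esi  (cmp 26,23)
je top: not taken
after sub ecx, 17: ecx=26-17=9
after and ecx, 63: ecx=9&63=9
after shr ecx, 4: ecx=9>>4=0
after add ecx, 12: ecx=0+12=12
halt.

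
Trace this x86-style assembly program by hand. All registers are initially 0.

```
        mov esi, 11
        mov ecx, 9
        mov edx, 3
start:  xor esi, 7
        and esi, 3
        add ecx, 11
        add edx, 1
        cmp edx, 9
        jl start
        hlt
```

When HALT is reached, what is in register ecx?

75

esi=11
ecx=9
edx=3
esi=11^7=12
esi=12&3=0
ecx=9+11=20
edx=3+1=4
cmp edx, 9  (cmp 4,9)
jl start: taken
esi=0^7=7
esi=7&3=3
ecx=20+11=31
edx=4+1=5
cmp edx, 9  (cmp 5,9)
jl start: taken
esi=3^7=4
esi=4&3=0
ecx=31+11=42
edx=5+1=6
cmp edx, 9  (cmp 6,9)
jl start: taken
esi=0^7=7
esi=7&3=3
ecx=42+11=53
edx=6+1=7
cmp edx, 9  (cmp 7,9)
jl start: taken
esi=3^7=4
esi=4&3=0
ecx=53+11=64
edx=7+1=8
cmp edx, 9  (cmp 8,9)
jl start: taken
esi=0^7=7
esi=7&3=3
ecx=64+11=75
edx=8+1=9
cmp edx, 9  (cmp 9,9)
jl start: not taken
halt.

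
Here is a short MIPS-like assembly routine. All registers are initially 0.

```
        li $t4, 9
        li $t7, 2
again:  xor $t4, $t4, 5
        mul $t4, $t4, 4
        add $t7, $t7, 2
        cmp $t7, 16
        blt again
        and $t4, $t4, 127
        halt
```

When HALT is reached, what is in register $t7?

16

$t4=9
$t7=2
$t4=9^5=12
$t4=12*4=48
$t7=2+2=4
cmp $t7, 16  (cmp 4,16)
blt again: taken
$t4=48^5=53
$t4=53*4=212
$t7=4+2=6
cmp $t7, 16  (cmp 6,16)
blt again: taken
$t4=212^5=209
$t4=209*4=836
$t7=6+2=8
cmp $t7, 16  (cmp 8,16)
blt again: taken
$t4=836^5=833
$t4=833*4=3332
$t7=8+2=10
cmp $t7, 16  (cmp 10,16)
blt again: taken
$t4=3332^5=3329
$t4=3329*4=13316
$t7=10+2=12
cmp $t7, 16  (cmp 12,16)
blt again: taken
$t4=13316^5=13313
$t4=13313*4=53252
$t7=12+2=14
cmp $t7, 16  (cmp 14,16)
blt again: taken
$t4=53252^5=53249
$t4=53249*4=212996
$t7=14+2=16
cmp $t7, 16  (cmp 16,16)
blt again: not taken
$t4=212996&127=4
halt.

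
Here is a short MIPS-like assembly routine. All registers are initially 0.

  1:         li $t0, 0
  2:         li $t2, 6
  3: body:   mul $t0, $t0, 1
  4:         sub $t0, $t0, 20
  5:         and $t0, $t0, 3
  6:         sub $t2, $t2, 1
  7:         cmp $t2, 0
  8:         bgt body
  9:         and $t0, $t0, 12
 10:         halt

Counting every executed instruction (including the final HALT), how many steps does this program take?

$t0=0
$t2=6
$t0=0*1=0
$t0=0-20=-20
$t0=(-20)&3=0
$t2=6-1=5
cmp $t2, 0  (cmp 5,0)
bgt body: taken
$t0=0*1=0
$t0=0-20=-20
$t0=(-20)&3=0
$t2=5-1=4
cmp $t2, 0  (cmp 4,0)
bgt body: taken
$t0=0*1=0
$t0=0-20=-20
$t0=(-20)&3=0
$t2=4-1=3
cmp $t2, 0  (cmp 3,0)
bgt body: taken
$t0=0*1=0
$t0=0-20=-20
$t0=(-20)&3=0
$t2=3-1=2
cmp $t2, 0  (cmp 2,0)
bgt body: taken
$t0=0*1=0
$t0=0-20=-20
$t0=(-20)&3=0
$t2=2-1=1
cmp $t2, 0  (cmp 1,0)
bgt body: taken
$t0=0*1=0
$t0=0-20=-20
$t0=(-20)&3=0
$t2=1-1=0
cmp $t2, 0  (cmp 0,0)
bgt body: not taken
$t0=0&12=0
halt.
Total executed instructions: 40.

40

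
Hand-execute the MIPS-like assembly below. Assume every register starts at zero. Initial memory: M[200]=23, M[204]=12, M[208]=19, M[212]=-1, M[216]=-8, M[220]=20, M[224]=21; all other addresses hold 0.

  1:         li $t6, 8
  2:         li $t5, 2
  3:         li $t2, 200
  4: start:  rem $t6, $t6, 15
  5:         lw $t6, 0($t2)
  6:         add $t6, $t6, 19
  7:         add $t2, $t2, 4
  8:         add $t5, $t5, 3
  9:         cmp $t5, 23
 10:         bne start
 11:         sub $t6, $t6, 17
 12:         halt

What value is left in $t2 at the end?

after li $t6, 8: $t6=8
after li $t5, 2: $t5=2
after li $t2, 200: $t2=200
after rem $t6, $t6, 15: $t6=8%15=8
after lw $t6, 0($t2): $t6=M[200]=23
after add $t6, $t6, 19: $t6=23+19=42
after add $t2, $t2, 4: $t2=200+4=204
after add $t5, $t5, 3: $t5=2+3=5
cmp $t5, 23  (cmp 5,23)
bne start: taken
after rem $t6, $t6, 15: $t6=42%15=12
after lw $t6, 0($t2): $t6=M[204]=12
after add $t6, $t6, 19: $t6=12+19=31
after add $t2, $t2, 4: $t2=204+4=208
after add $t5, $t5, 3: $t5=5+3=8
cmp $t5, 23  (cmp 8,23)
bne start: taken
after rem $t6, $t6, 15: $t6=31%15=1
after lw $t6, 0($t2): $t6=M[208]=19
after add $t6, $t6, 19: $t6=19+19=38
after add $t2, $t2, 4: $t2=208+4=212
after add $t5, $t5, 3: $t5=8+3=11
cmp $t5, 23  (cmp 11,23)
bne start: taken
after rem $t6, $t6, 15: $t6=38%15=8
after lw $t6, 0($t2): $t6=M[212]=-1
after add $t6, $t6, 19: $t6=(-1)+19=18
after add $t2, $t2, 4: $t2=212+4=216
after add $t5, $t5, 3: $t5=11+3=14
cmp $t5, 23  (cmp 14,23)
bne start: taken
after rem $t6, $t6, 15: $t6=18%15=3
after lw $t6, 0($t2): $t6=M[216]=-8
after add $t6, $t6, 19: $t6=(-8)+19=11
after add $t2, $t2, 4: $t2=216+4=220
after add $t5, $t5, 3: $t5=14+3=17
cmp $t5, 23  (cmp 17,23)
bne start: taken
after rem $t6, $t6, 15: $t6=11%15=11
after lw $t6, 0($t2): $t6=M[220]=20
after add $t6, $t6, 19: $t6=20+19=39
after add $t2, $t2, 4: $t2=220+4=224
after add $t5, $t5, 3: $t5=17+3=20
cmp $t5, 23  (cmp 20,23)
bne start: taken
after rem $t6, $t6, 15: $t6=39%15=9
after lw $t6, 0($t2): $t6=M[224]=21
after add $t6, $t6, 19: $t6=21+19=40
after add $t2, $t2, 4: $t2=224+4=228
after add $t5, $t5, 3: $t5=20+3=23
cmp $t5, 23  (cmp 23,23)
bne start: not taken
after sub $t6, $t6, 17: $t6=40-17=23
halt.

228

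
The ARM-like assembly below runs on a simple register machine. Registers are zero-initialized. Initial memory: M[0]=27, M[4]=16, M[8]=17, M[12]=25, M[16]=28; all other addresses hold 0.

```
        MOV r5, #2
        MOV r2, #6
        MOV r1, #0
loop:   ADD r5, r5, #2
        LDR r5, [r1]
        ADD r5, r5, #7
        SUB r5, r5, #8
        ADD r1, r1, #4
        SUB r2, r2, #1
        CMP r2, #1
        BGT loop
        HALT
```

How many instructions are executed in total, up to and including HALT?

44

after MOV r5, #2: r5=2
after MOV r2, #6: r2=6
after MOV r1, #0: r1=0
after ADD r5, r5, #2: r5=2+2=4
after LDR r5, [r1]: r5=M[0]=27
after ADD r5, r5, #7: r5=27+7=34
after SUB r5, r5, #8: r5=34-8=26
after ADD r1, r1, #4: r1=0+4=4
after SUB r2, r2, #1: r2=6-1=5
CMP r2, #1  (cmp 5,1)
BGT loop: taken
after ADD r5, r5, #2: r5=26+2=28
after LDR r5, [r1]: r5=M[4]=16
after ADD r5, r5, #7: r5=16+7=23
after SUB r5, r5, #8: r5=23-8=15
after ADD r1, r1, #4: r1=4+4=8
after SUB r2, r2, #1: r2=5-1=4
CMP r2, #1  (cmp 4,1)
BGT loop: taken
after ADD r5, r5, #2: r5=15+2=17
after LDR r5, [r1]: r5=M[8]=17
after ADD r5, r5, #7: r5=17+7=24
after SUB r5, r5, #8: r5=24-8=16
after ADD r1, r1, #4: r1=8+4=12
after SUB r2, r2, #1: r2=4-1=3
CMP r2, #1  (cmp 3,1)
BGT loop: taken
after ADD r5, r5, #2: r5=16+2=18
after LDR r5, [r1]: r5=M[12]=25
after ADD r5, r5, #7: r5=25+7=32
after SUB r5, r5, #8: r5=32-8=24
after ADD r1, r1, #4: r1=12+4=16
after SUB r2, r2, #1: r2=3-1=2
CMP r2, #1  (cmp 2,1)
BGT loop: taken
after ADD r5, r5, #2: r5=24+2=26
after LDR r5, [r1]: r5=M[16]=28
after ADD r5, r5, #7: r5=28+7=35
after SUB r5, r5, #8: r5=35-8=27
after ADD r1, r1, #4: r1=16+4=20
after SUB r2, r2, #1: r2=2-1=1
CMP r2, #1  (cmp 1,1)
BGT loop: not taken
halt.
Total executed instructions: 44.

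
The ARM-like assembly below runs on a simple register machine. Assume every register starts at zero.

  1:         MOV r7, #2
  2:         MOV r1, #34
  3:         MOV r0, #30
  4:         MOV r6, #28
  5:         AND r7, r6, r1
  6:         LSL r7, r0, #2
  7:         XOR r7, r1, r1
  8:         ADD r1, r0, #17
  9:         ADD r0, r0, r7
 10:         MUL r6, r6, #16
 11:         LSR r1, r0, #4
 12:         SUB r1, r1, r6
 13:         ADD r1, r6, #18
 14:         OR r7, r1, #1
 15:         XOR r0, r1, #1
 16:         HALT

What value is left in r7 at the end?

MOV r7, #2 → r7=2
MOV r1, #34 → r1=34
MOV r0, #30 → r0=30
MOV r6, #28 → r6=28
AND r7, r6, r1 → r7=28&34=0
LSL r7, r0, #2 → r7=30<<2=120
XOR r7, r1, r1 → r7=34^34=0
ADD r1, r0, #17 → r1=30+17=47
ADD r0, r0, r7 → r0=30+0=30
MUL r6, r6, #16 → r6=28*16=448
LSR r1, r0, #4 → r1=30>>4=1
SUB r1, r1, r6 → r1=1-448=-447
ADD r1, r6, #18 → r1=448+18=466
OR r7, r1, #1 → r7=466|1=467
XOR r0, r1, #1 → r0=466^1=467
halt.

467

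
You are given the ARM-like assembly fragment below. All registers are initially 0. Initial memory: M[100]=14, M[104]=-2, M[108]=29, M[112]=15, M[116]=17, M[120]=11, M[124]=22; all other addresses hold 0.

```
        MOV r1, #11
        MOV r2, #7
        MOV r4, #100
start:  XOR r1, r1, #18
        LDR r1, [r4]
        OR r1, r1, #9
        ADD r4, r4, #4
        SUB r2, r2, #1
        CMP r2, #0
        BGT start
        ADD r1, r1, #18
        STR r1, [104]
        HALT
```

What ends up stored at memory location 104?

49

MOV r1, #11 → r1=11
MOV r2, #7 → r2=7
MOV r4, #100 → r4=100
XOR r1, r1, #18 → r1=11^18=25
LDR r1, [r4] → r1=M[100]=14
OR r1, r1, #9 → r1=14|9=15
ADD r4, r4, #4 → r4=100+4=104
SUB r2, r2, #1 → r2=7-1=6
CMP r2, #0  (cmp 6,0)
BGT start: taken
XOR r1, r1, #18 → r1=15^18=29
LDR r1, [r4] → r1=M[104]=-2
OR r1, r1, #9 → r1=(-2)|9=-1
ADD r4, r4, #4 → r4=104+4=108
SUB r2, r2, #1 → r2=6-1=5
CMP r2, #0  (cmp 5,0)
BGT start: taken
XOR r1, r1, #18 → r1=(-1)^18=-19
LDR r1, [r4] → r1=M[108]=29
OR r1, r1, #9 → r1=29|9=29
ADD r4, r4, #4 → r4=108+4=112
SUB r2, r2, #1 → r2=5-1=4
CMP r2, #0  (cmp 4,0)
BGT start: taken
XOR r1, r1, #18 → r1=29^18=15
LDR r1, [r4] → r1=M[112]=15
OR r1, r1, #9 → r1=15|9=15
ADD r4, r4, #4 → r4=112+4=116
SUB r2, r2, #1 → r2=4-1=3
CMP r2, #0  (cmp 3,0)
BGT start: taken
XOR r1, r1, #18 → r1=15^18=29
LDR r1, [r4] → r1=M[116]=17
OR r1, r1, #9 → r1=17|9=25
ADD r4, r4, #4 → r4=116+4=120
SUB r2, r2, #1 → r2=3-1=2
CMP r2, #0  (cmp 2,0)
BGT start: taken
XOR r1, r1, #18 → r1=25^18=11
LDR r1, [r4] → r1=M[120]=11
OR r1, r1, #9 → r1=11|9=11
ADD r4, r4, #4 → r4=120+4=124
SUB r2, r2, #1 → r2=2-1=1
CMP r2, #0  (cmp 1,0)
BGT start: taken
XOR r1, r1, #18 → r1=11^18=25
LDR r1, [r4] → r1=M[124]=22
OR r1, r1, #9 → r1=22|9=31
ADD r4, r4, #4 → r4=124+4=128
SUB r2, r2, #1 → r2=1-1=0
CMP r2, #0  (cmp 0,0)
BGT start: not taken
ADD r1, r1, #18 → r1=31+18=49
STR r1, [104] → M[104]=49
halt.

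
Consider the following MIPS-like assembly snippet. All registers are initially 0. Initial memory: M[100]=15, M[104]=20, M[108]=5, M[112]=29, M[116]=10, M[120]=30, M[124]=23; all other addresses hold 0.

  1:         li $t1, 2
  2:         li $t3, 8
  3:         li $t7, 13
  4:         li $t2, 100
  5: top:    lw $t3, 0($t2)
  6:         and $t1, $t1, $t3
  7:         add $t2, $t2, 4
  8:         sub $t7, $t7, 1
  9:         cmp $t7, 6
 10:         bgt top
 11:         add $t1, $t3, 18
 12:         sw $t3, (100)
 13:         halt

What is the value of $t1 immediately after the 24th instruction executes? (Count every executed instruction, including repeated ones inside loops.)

0

after li $t1, 2: $t1=2
after li $t3, 8: $t3=8
after li $t7, 13: $t7=13
after li $t2, 100: $t2=100
after lw $t3, 0($t2): $t3=M[100]=15
after and $t1, $t1, $t3: $t1=2&15=2
after add $t2, $t2, 4: $t2=100+4=104
after sub $t7, $t7, 1: $t7=13-1=12
cmp $t7, 6  (cmp 12,6)
bgt top: taken
after lw $t3, 0($t2): $t3=M[104]=20
after and $t1, $t1, $t3: $t1=2&20=0
after add $t2, $t2, 4: $t2=104+4=108
after sub $t7, $t7, 1: $t7=12-1=11
cmp $t7, 6  (cmp 11,6)
bgt top: taken
after lw $t3, 0($t2): $t3=M[108]=5
after and $t1, $t1, $t3: $t1=0&5=0
after add $t2, $t2, 4: $t2=108+4=112
after sub $t7, $t7, 1: $t7=11-1=10
cmp $t7, 6  (cmp 10,6)
bgt top: taken
after lw $t3, 0($t2): $t3=M[112]=29
after and $t1, $t1, $t3: $t1=0&29=0
After step 24: $t1 = 0.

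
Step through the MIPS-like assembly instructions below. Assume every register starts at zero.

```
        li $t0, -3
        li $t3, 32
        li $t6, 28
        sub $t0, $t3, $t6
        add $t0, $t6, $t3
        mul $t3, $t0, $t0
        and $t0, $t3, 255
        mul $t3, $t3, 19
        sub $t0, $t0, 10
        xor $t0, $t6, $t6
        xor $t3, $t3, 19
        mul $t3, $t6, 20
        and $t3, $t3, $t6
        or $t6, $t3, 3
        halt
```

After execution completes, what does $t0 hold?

0

li $t0, -3 → $t0=-3
li $t3, 32 → $t3=32
li $t6, 28 → $t6=28
sub $t0, $t3, $t6 → $t0=32-28=4
add $t0, $t6, $t3 → $t0=28+32=60
mul $t3, $t0, $t0 → $t3=60*60=3600
and $t0, $t3, 255 → $t0=3600&255=16
mul $t3, $t3, 19 → $t3=3600*19=68400
sub $t0, $t0, 10 → $t0=16-10=6
xor $t0, $t6, $t6 → $t0=28^28=0
xor $t3, $t3, 19 → $t3=68400^19=68387
mul $t3, $t6, 20 → $t3=28*20=560
and $t3, $t3, $t6 → $t3=560&28=16
or $t6, $t3, 3 → $t6=16|3=19
halt.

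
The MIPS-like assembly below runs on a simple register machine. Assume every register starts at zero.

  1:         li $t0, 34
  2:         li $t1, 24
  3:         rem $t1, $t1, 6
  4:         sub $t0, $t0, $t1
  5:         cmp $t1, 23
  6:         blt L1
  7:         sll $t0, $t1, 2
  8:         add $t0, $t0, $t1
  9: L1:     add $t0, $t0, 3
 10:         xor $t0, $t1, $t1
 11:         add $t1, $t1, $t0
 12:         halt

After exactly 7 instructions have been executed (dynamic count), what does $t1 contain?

li $t0, 34 → $t0=34
li $t1, 24 → $t1=24
rem $t1, $t1, 6 → $t1=24%6=0
sub $t0, $t0, $t1 → $t0=34-0=34
cmp $t1, 23  (cmp 0,23)
blt L1: taken
add $t0, $t0, 3 → $t0=34+3=37
After step 7: $t1 = 0.

0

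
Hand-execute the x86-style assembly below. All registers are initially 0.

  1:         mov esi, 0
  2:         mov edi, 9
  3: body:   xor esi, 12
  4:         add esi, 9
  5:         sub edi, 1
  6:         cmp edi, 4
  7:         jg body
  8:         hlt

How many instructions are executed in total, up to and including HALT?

28

esi=0
edi=9
esi=0^12=12
esi=12+9=21
edi=9-1=8
cmp edi, 4  (cmp 8,4)
jg body: taken
esi=21^12=25
esi=25+9=34
edi=8-1=7
cmp edi, 4  (cmp 7,4)
jg body: taken
esi=34^12=46
esi=46+9=55
edi=7-1=6
cmp edi, 4  (cmp 6,4)
jg body: taken
esi=55^12=59
esi=59+9=68
edi=6-1=5
cmp edi, 4  (cmp 5,4)
jg body: taken
esi=68^12=72
esi=72+9=81
edi=5-1=4
cmp edi, 4  (cmp 4,4)
jg body: not taken
halt.
Total executed instructions: 28.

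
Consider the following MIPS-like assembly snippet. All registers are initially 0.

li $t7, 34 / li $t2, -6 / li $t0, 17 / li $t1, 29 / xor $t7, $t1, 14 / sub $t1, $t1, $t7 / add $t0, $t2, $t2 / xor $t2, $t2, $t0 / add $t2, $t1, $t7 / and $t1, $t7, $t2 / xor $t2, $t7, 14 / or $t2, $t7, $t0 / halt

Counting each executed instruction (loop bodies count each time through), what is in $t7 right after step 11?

$t7=34
$t2=-6
$t0=17
$t1=29
$t7=29^14=19
$t1=29-19=10
$t0=(-6)+(-6)=-12
$t2=(-6)^(-12)=14
$t2=10+19=29
$t1=19&29=17
$t2=19^14=29
After step 11: $t7 = 19.

19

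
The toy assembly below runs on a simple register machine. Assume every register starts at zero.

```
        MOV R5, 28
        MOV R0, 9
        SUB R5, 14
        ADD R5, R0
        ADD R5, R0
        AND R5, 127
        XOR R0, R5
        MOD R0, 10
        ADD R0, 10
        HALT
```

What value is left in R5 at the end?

MOV R5, 28 → R5=28
MOV R0, 9 → R0=9
SUB R5, 14 → R5=28-14=14
ADD R5, R0 → R5=14+9=23
ADD R5, R0 → R5=23+9=32
AND R5, 127 → R5=32&127=32
XOR R0, R5 → R0=9^32=41
MOD R0, 10 → R0=41%10=1
ADD R0, 10 → R0=1+10=11
halt.

32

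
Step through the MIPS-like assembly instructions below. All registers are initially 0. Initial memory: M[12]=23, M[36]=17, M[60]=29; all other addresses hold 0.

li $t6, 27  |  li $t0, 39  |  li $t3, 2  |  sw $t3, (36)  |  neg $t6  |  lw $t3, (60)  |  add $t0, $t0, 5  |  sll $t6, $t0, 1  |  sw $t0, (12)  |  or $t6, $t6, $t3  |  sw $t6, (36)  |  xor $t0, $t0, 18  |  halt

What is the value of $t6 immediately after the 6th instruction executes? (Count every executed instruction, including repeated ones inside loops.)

li $t6, 27 → $t6=27
li $t0, 39 → $t0=39
li $t3, 2 → $t3=2
sw $t3, (36) → M[36]=2
neg $t6 → $t6=-(27)=-27
lw $t3, (60) → $t3=M[60]=29
After step 6: $t6 = -27.

-27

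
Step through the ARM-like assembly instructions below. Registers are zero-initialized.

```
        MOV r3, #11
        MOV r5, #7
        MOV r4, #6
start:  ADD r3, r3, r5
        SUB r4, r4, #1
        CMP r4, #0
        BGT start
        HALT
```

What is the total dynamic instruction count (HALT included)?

after MOV r3, #11: r3=11
after MOV r5, #7: r5=7
after MOV r4, #6: r4=6
after ADD r3, r3, r5: r3=11+7=18
after SUB r4, r4, #1: r4=6-1=5
CMP r4, #0  (cmp 5,0)
BGT start: taken
after ADD r3, r3, r5: r3=18+7=25
after SUB r4, r4, #1: r4=5-1=4
CMP r4, #0  (cmp 4,0)
BGT start: taken
after ADD r3, r3, r5: r3=25+7=32
after SUB r4, r4, #1: r4=4-1=3
CMP r4, #0  (cmp 3,0)
BGT start: taken
after ADD r3, r3, r5: r3=32+7=39
after SUB r4, r4, #1: r4=3-1=2
CMP r4, #0  (cmp 2,0)
BGT start: taken
after ADD r3, r3, r5: r3=39+7=46
after SUB r4, r4, #1: r4=2-1=1
CMP r4, #0  (cmp 1,0)
BGT start: taken
after ADD r3, r3, r5: r3=46+7=53
after SUB r4, r4, #1: r4=1-1=0
CMP r4, #0  (cmp 0,0)
BGT start: not taken
halt.
Total executed instructions: 28.

28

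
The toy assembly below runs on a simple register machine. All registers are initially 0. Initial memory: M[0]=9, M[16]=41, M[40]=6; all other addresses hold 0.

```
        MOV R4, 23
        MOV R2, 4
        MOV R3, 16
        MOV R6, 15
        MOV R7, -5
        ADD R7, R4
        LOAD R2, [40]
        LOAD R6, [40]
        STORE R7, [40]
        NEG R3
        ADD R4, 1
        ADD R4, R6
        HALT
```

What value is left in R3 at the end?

MOV R4, 23 → R4=23
MOV R2, 4 → R2=4
MOV R3, 16 → R3=16
MOV R6, 15 → R6=15
MOV R7, -5 → R7=-5
ADD R7, R4 → R7=(-5)+23=18
LOAD R2, [40] → R2=M[40]=6
LOAD R6, [40] → R6=M[40]=6
STORE R7, [40] → M[40]=18
NEG R3 → R3=-(16)=-16
ADD R4, 1 → R4=23+1=24
ADD R4, R6 → R4=24+6=30
halt.

-16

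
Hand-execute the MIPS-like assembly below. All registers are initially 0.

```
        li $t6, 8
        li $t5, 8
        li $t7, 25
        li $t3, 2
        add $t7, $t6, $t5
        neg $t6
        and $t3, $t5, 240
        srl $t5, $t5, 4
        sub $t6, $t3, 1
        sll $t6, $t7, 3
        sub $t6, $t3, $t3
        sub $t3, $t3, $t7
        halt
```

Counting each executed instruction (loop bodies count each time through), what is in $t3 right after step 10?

0

$t6=8
$t5=8
$t7=25
$t3=2
$t7=8+8=16
$t6=-(8)=-8
$t3=8&240=0
$t5=8>>4=0
$t6=0-1=-1
$t6=16<<3=128
After step 10: $t3 = 0.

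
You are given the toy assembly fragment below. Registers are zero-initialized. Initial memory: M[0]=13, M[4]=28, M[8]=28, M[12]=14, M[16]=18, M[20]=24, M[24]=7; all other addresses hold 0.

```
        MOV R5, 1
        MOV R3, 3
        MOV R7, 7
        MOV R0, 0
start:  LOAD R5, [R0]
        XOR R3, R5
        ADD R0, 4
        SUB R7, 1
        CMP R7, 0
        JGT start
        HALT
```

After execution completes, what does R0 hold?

28

R5=1
R3=3
R7=7
R0=0
R5=M[0]=13
R3=3^13=14
R0=0+4=4
R7=7-1=6
CMP R7, 0  (cmp 6,0)
JGT start: taken
R5=M[4]=28
R3=14^28=18
R0=4+4=8
R7=6-1=5
CMP R7, 0  (cmp 5,0)
JGT start: taken
R5=M[8]=28
R3=18^28=14
R0=8+4=12
R7=5-1=4
CMP R7, 0  (cmp 4,0)
JGT start: taken
R5=M[12]=14
R3=14^14=0
R0=12+4=16
R7=4-1=3
CMP R7, 0  (cmp 3,0)
JGT start: taken
R5=M[16]=18
R3=0^18=18
R0=16+4=20
R7=3-1=2
CMP R7, 0  (cmp 2,0)
JGT start: taken
R5=M[20]=24
R3=18^24=10
R0=20+4=24
R7=2-1=1
CMP R7, 0  (cmp 1,0)
JGT start: taken
R5=M[24]=7
R3=10^7=13
R0=24+4=28
R7=1-1=0
CMP R7, 0  (cmp 0,0)
JGT start: not taken
halt.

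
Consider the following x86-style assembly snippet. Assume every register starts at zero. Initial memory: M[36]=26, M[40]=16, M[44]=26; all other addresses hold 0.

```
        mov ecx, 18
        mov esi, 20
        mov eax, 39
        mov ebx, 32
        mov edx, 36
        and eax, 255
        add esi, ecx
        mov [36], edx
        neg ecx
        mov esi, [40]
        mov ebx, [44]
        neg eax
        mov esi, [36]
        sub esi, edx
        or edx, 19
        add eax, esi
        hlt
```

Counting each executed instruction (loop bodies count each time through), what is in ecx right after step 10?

-18

ecx=18
esi=20
eax=39
ebx=32
edx=36
eax=39&255=39
esi=20+18=38
mov [36], edx → M[36]=36
ecx=-(18)=-18
esi=M[40]=16
After step 10: ecx = -18.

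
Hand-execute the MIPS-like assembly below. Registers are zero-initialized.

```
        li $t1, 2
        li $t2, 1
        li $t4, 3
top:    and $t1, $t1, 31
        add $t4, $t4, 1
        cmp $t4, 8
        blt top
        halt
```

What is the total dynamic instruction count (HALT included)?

$t1=2
$t2=1
$t4=3
$t1=2&31=2
$t4=3+1=4
cmp $t4, 8  (cmp 4,8)
blt top: taken
$t1=2&31=2
$t4=4+1=5
cmp $t4, 8  (cmp 5,8)
blt top: taken
$t1=2&31=2
$t4=5+1=6
cmp $t4, 8  (cmp 6,8)
blt top: taken
$t1=2&31=2
$t4=6+1=7
cmp $t4, 8  (cmp 7,8)
blt top: taken
$t1=2&31=2
$t4=7+1=8
cmp $t4, 8  (cmp 8,8)
blt top: not taken
halt.
Total executed instructions: 24.

24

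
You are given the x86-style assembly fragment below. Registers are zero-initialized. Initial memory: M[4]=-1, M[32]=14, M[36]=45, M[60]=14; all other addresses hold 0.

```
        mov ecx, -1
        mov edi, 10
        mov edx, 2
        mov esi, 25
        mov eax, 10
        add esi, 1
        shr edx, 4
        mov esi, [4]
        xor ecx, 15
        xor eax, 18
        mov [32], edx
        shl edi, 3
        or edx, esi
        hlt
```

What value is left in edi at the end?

80

ecx=-1
edi=10
edx=2
esi=25
eax=10
esi=25+1=26
edx=2>>4=0
esi=M[4]=-1
ecx=(-1)^15=-16
eax=10^18=24
mov [32], edx → M[32]=0
edi=10<<3=80
edx=0|(-1)=-1
halt.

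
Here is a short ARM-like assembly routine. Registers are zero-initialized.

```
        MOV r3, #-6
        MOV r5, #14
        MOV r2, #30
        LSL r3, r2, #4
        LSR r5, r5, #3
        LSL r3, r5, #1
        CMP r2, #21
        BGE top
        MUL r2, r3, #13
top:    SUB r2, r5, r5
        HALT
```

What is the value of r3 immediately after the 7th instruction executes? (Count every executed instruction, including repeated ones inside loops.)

2

MOV r3, #-6 → r3=-6
MOV r5, #14 → r5=14
MOV r2, #30 → r2=30
LSL r3, r2, #4 → r3=30<<4=480
LSR r5, r5, #3 → r5=14>>3=1
LSL r3, r5, #1 → r3=1<<1=2
CMP r2, #21  (cmp 30,21)
After step 7: r3 = 2.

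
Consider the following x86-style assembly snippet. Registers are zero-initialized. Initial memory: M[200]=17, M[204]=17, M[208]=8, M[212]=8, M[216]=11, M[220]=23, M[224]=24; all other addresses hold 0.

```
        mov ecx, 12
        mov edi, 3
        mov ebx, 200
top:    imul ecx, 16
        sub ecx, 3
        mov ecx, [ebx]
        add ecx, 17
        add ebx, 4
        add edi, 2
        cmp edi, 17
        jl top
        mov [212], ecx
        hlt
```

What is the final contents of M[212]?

ecx=12
edi=3
ebx=200
ecx=12*16=192
ecx=192-3=189
ecx=M[200]=17
ecx=17+17=34
ebx=200+4=204
edi=3+2=5
cmp edi, 17  (cmp 5,17)
jl top: taken
ecx=34*16=544
ecx=544-3=541
ecx=M[204]=17
ecx=17+17=34
ebx=204+4=208
edi=5+2=7
cmp edi, 17  (cmp 7,17)
jl top: taken
ecx=34*16=544
ecx=544-3=541
ecx=M[208]=8
ecx=8+17=25
ebx=208+4=212
edi=7+2=9
cmp edi, 17  (cmp 9,17)
jl top: taken
ecx=25*16=400
ecx=400-3=397
ecx=M[212]=8
ecx=8+17=25
ebx=212+4=216
edi=9+2=11
cmp edi, 17  (cmp 11,17)
jl top: taken
ecx=25*16=400
ecx=400-3=397
ecx=M[216]=11
ecx=11+17=28
ebx=216+4=220
edi=11+2=13
cmp edi, 17  (cmp 13,17)
jl top: taken
ecx=28*16=448
ecx=448-3=445
ecx=M[220]=23
ecx=23+17=40
ebx=220+4=224
edi=13+2=15
cmp edi, 17  (cmp 15,17)
jl top: taken
ecx=40*16=640
ecx=640-3=637
ecx=M[224]=24
ecx=24+17=41
ebx=224+4=228
edi=15+2=17
cmp edi, 17  (cmp 17,17)
jl top: not taken
mov [212], ecx → M[212]=41
halt.

41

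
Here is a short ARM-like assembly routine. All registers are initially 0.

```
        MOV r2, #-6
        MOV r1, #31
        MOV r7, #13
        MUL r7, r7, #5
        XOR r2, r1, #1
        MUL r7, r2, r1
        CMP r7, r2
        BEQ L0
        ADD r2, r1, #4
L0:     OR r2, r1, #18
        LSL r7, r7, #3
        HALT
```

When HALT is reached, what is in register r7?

7440

after MOV r2, #-6: r2=-6
after MOV r1, #31: r1=31
after MOV r7, #13: r7=13
after MUL r7, r7, #5: r7=13*5=65
after XOR r2, r1, #1: r2=31^1=30
after MUL r7, r2, r1: r7=30*31=930
CMP r7, r2  (cmp 930,30)
BEQ L0: not taken
after ADD r2, r1, #4: r2=31+4=35
after OR r2, r1, #18: r2=31|18=31
after LSL r7, r7, #3: r7=930<<3=7440
halt.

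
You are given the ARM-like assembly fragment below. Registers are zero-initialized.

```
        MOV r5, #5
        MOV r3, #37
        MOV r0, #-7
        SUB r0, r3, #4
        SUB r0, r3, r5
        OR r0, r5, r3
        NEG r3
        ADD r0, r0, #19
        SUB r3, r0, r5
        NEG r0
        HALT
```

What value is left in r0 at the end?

-56

MOV r5, #5 → r5=5
MOV r3, #37 → r3=37
MOV r0, #-7 → r0=-7
SUB r0, r3, #4 → r0=37-4=33
SUB r0, r3, r5 → r0=37-5=32
OR r0, r5, r3 → r0=5|37=37
NEG r3 → r3=-(37)=-37
ADD r0, r0, #19 → r0=37+19=56
SUB r3, r0, r5 → r3=56-5=51
NEG r0 → r0=-(56)=-56
halt.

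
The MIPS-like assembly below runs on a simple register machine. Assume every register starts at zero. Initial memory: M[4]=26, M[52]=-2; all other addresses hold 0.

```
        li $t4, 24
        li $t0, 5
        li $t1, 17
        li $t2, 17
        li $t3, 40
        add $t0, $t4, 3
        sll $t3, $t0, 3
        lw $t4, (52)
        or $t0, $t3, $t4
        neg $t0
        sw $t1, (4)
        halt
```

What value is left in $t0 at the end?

2

li $t4, 24 → $t4=24
li $t0, 5 → $t0=5
li $t1, 17 → $t1=17
li $t2, 17 → $t2=17
li $t3, 40 → $t3=40
add $t0, $t4, 3 → $t0=24+3=27
sll $t3, $t0, 3 → $t3=27<<3=216
lw $t4, (52) → $t4=M[52]=-2
or $t0, $t3, $t4 → $t0=216|(-2)=-2
neg $t0 → $t0=-(-2)=2
sw $t1, (4) → M[4]=17
halt.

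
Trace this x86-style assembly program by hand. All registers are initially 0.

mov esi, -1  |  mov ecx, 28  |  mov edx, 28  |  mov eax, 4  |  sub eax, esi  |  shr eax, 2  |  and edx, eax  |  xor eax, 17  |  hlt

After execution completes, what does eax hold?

16

mov esi, -1 → esi=-1
mov ecx, 28 → ecx=28
mov edx, 28 → edx=28
mov eax, 4 → eax=4
sub eax, esi → eax=4-(-1)=5
shr eax, 2 → eax=5>>2=1
and edx, eax → edx=28&1=0
xor eax, 17 → eax=1^17=16
halt.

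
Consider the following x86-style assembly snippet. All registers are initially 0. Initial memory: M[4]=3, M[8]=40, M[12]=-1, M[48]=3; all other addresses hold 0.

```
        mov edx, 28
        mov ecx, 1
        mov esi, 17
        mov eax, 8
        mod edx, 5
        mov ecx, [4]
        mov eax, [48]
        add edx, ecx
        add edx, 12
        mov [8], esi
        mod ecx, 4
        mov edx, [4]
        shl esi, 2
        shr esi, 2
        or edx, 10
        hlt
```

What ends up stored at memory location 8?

17

edx=28
ecx=1
esi=17
eax=8
edx=28%5=3
ecx=M[4]=3
eax=M[48]=3
edx=3+3=6
edx=6+12=18
mov [8], esi → M[8]=17
ecx=3%4=3
edx=M[4]=3
esi=17<<2=68
esi=68>>2=17
edx=3|10=11
halt.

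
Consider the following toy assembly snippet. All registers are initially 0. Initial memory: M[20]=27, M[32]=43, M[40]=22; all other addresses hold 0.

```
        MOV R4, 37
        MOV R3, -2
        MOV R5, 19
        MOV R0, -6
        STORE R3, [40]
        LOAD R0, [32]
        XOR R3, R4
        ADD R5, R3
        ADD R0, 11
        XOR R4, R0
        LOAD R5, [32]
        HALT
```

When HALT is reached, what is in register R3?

-37

MOV R4, 37 → R4=37
MOV R3, -2 → R3=-2
MOV R5, 19 → R5=19
MOV R0, -6 → R0=-6
STORE R3, [40] → M[40]=-2
LOAD R0, [32] → R0=M[32]=43
XOR R3, R4 → R3=(-2)^37=-37
ADD R5, R3 → R5=19+(-37)=-18
ADD R0, 11 → R0=43+11=54
XOR R4, R0 → R4=37^54=19
LOAD R5, [32] → R5=M[32]=43
halt.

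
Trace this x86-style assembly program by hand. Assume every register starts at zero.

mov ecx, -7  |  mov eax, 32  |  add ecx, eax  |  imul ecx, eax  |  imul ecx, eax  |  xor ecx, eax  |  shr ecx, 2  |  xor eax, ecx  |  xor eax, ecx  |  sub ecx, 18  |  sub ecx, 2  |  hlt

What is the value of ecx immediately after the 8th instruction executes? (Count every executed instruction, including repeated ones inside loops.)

6408

ecx=-7
eax=32
ecx=(-7)+32=25
ecx=25*32=800
ecx=800*32=25600
ecx=25600^32=25632
ecx=25632>>2=6408
eax=32^6408=6440
After step 8: ecx = 6408.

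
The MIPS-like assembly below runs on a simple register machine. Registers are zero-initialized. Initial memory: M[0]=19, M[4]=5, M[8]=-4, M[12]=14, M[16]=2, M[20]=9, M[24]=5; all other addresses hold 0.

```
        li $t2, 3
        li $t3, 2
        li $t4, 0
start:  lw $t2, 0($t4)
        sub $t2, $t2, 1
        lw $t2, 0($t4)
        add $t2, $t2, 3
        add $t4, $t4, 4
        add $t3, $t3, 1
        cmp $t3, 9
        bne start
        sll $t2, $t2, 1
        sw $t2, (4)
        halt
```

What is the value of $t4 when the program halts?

after li $t2, 3: $t2=3
after li $t3, 2: $t3=2
after li $t4, 0: $t4=0
after lw $t2, 0($t4): $t2=M[0]=19
after sub $t2, $t2, 1: $t2=19-1=18
after lw $t2, 0($t4): $t2=M[0]=19
after add $t2, $t2, 3: $t2=19+3=22
after add $t4, $t4, 4: $t4=0+4=4
after add $t3, $t3, 1: $t3=2+1=3
cmp $t3, 9  (cmp 3,9)
bne start: taken
after lw $t2, 0($t4): $t2=M[4]=5
after sub $t2, $t2, 1: $t2=5-1=4
after lw $t2, 0($t4): $t2=M[4]=5
after add $t2, $t2, 3: $t2=5+3=8
after add $t4, $t4, 4: $t4=4+4=8
after add $t3, $t3, 1: $t3=3+1=4
cmp $t3, 9  (cmp 4,9)
bne start: taken
after lw $t2, 0($t4): $t2=M[8]=-4
after sub $t2, $t2, 1: $t2=(-4)-1=-5
after lw $t2, 0($t4): $t2=M[8]=-4
after add $t2, $t2, 3: $t2=(-4)+3=-1
after add $t4, $t4, 4: $t4=8+4=12
after add $t3, $t3, 1: $t3=4+1=5
cmp $t3, 9  (cmp 5,9)
bne start: taken
after lw $t2, 0($t4): $t2=M[12]=14
after sub $t2, $t2, 1: $t2=14-1=13
after lw $t2, 0($t4): $t2=M[12]=14
after add $t2, $t2, 3: $t2=14+3=17
after add $t4, $t4, 4: $t4=12+4=16
after add $t3, $t3, 1: $t3=5+1=6
cmp $t3, 9  (cmp 6,9)
bne start: taken
after lw $t2, 0($t4): $t2=M[16]=2
after sub $t2, $t2, 1: $t2=2-1=1
after lw $t2, 0($t4): $t2=M[16]=2
after add $t2, $t2, 3: $t2=2+3=5
after add $t4, $t4, 4: $t4=16+4=20
after add $t3, $t3, 1: $t3=6+1=7
cmp $t3, 9  (cmp 7,9)
bne start: taken
after lw $t2, 0($t4): $t2=M[20]=9
after sub $t2, $t2, 1: $t2=9-1=8
after lw $t2, 0($t4): $t2=M[20]=9
after add $t2, $t2, 3: $t2=9+3=12
after add $t4, $t4, 4: $t4=20+4=24
after add $t3, $t3, 1: $t3=7+1=8
cmp $t3, 9  (cmp 8,9)
bne start: taken
after lw $t2, 0($t4): $t2=M[24]=5
after sub $t2, $t2, 1: $t2=5-1=4
after lw $t2, 0($t4): $t2=M[24]=5
after add $t2, $t2, 3: $t2=5+3=8
after add $t4, $t4, 4: $t4=24+4=28
after add $t3, $t3, 1: $t3=8+1=9
cmp $t3, 9  (cmp 9,9)
bne start: not taken
after sll $t2, $t2, 1: $t2=8<<1=16
sw $t2, (4) → M[4]=16
halt.

28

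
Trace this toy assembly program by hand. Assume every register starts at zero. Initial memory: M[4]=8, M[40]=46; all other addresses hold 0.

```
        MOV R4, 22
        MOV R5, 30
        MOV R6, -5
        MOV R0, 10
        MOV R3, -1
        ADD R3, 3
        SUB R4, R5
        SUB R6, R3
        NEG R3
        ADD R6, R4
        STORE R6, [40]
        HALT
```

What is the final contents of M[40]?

after MOV R4, 22: R4=22
after MOV R5, 30: R5=30
after MOV R6, -5: R6=-5
after MOV R0, 10: R0=10
after MOV R3, -1: R3=-1
after ADD R3, 3: R3=(-1)+3=2
after SUB R4, R5: R4=22-30=-8
after SUB R6, R3: R6=(-5)-2=-7
after NEG R3: R3=-(2)=-2
after ADD R6, R4: R6=(-7)+(-8)=-15
STORE R6, [40] → M[40]=-15
halt.

-15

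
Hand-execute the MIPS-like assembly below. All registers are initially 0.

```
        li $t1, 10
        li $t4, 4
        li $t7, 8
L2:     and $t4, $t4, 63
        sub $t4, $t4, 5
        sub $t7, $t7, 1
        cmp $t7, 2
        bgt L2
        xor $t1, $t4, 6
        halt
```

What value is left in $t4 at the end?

after li $t1, 10: $t1=10
after li $t4, 4: $t4=4
after li $t7, 8: $t7=8
after and $t4, $t4, 63: $t4=4&63=4
after sub $t4, $t4, 5: $t4=4-5=-1
after sub $t7, $t7, 1: $t7=8-1=7
cmp $t7, 2  (cmp 7,2)
bgt L2: taken
after and $t4, $t4, 63: $t4=(-1)&63=63
after sub $t4, $t4, 5: $t4=63-5=58
after sub $t7, $t7, 1: $t7=7-1=6
cmp $t7, 2  (cmp 6,2)
bgt L2: taken
after and $t4, $t4, 63: $t4=58&63=58
after sub $t4, $t4, 5: $t4=58-5=53
after sub $t7, $t7, 1: $t7=6-1=5
cmp $t7, 2  (cmp 5,2)
bgt L2: taken
after and $t4, $t4, 63: $t4=53&63=53
after sub $t4, $t4, 5: $t4=53-5=48
after sub $t7, $t7, 1: $t7=5-1=4
cmp $t7, 2  (cmp 4,2)
bgt L2: taken
after and $t4, $t4, 63: $t4=48&63=48
after sub $t4, $t4, 5: $t4=48-5=43
after sub $t7, $t7, 1: $t7=4-1=3
cmp $t7, 2  (cmp 3,2)
bgt L2: taken
after and $t4, $t4, 63: $t4=43&63=43
after sub $t4, $t4, 5: $t4=43-5=38
after sub $t7, $t7, 1: $t7=3-1=2
cmp $t7, 2  (cmp 2,2)
bgt L2: not taken
after xor $t1, $t4, 6: $t1=38^6=32
halt.

38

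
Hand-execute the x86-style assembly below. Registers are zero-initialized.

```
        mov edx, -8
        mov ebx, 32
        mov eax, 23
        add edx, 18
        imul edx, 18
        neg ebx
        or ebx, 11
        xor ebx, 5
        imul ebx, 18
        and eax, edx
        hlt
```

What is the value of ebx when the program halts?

-324

mov edx, -8 → edx=-8
mov ebx, 32 → ebx=32
mov eax, 23 → eax=23
add edx, 18 → edx=(-8)+18=10
imul edx, 18 → edx=10*18=180
neg ebx → ebx=-(32)=-32
or ebx, 11 → ebx=(-32)|11=-21
xor ebx, 5 → ebx=(-21)^5=-18
imul ebx, 18 → ebx=(-18)*18=-324
and eax, edx → eax=23&180=20
halt.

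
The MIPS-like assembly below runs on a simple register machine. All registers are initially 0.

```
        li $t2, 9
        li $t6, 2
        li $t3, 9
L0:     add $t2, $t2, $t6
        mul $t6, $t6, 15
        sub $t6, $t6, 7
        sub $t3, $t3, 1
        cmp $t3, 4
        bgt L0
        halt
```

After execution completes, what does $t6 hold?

1139063

after li $t2, 9: $t2=9
after li $t6, 2: $t6=2
after li $t3, 9: $t3=9
after add $t2, $t2, $t6: $t2=9+2=11
after mul $t6, $t6, 15: $t6=2*15=30
after sub $t6, $t6, 7: $t6=30-7=23
after sub $t3, $t3, 1: $t3=9-1=8
cmp $t3, 4  (cmp 8,4)
bgt L0: taken
after add $t2, $t2, $t6: $t2=11+23=34
after mul $t6, $t6, 15: $t6=23*15=345
after sub $t6, $t6, 7: $t6=345-7=338
after sub $t3, $t3, 1: $t3=8-1=7
cmp $t3, 4  (cmp 7,4)
bgt L0: taken
after add $t2, $t2, $t6: $t2=34+338=372
after mul $t6, $t6, 15: $t6=338*15=5070
after sub $t6, $t6, 7: $t6=5070-7=5063
after sub $t3, $t3, 1: $t3=7-1=6
cmp $t3, 4  (cmp 6,4)
bgt L0: taken
after add $t2, $t2, $t6: $t2=372+5063=5435
after mul $t6, $t6, 15: $t6=5063*15=75945
after sub $t6, $t6, 7: $t6=75945-7=75938
after sub $t3, $t3, 1: $t3=6-1=5
cmp $t3, 4  (cmp 5,4)
bgt L0: taken
after add $t2, $t2, $t6: $t2=5435+75938=81373
after mul $t6, $t6, 15: $t6=75938*15=1139070
after sub $t6, $t6, 7: $t6=1139070-7=1139063
after sub $t3, $t3, 1: $t3=5-1=4
cmp $t3, 4  (cmp 4,4)
bgt L0: not taken
halt.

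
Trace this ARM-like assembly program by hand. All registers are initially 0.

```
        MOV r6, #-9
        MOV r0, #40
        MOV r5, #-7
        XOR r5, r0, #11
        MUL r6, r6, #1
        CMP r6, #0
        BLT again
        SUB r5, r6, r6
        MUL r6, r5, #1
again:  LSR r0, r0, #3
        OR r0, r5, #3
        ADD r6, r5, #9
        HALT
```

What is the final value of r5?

after MOV r6, #-9: r6=-9
after MOV r0, #40: r0=40
after MOV r5, #-7: r5=-7
after XOR r5, r0, #11: r5=40^11=35
after MUL r6, r6, #1: r6=(-9)*1=-9
CMP r6, #0  (cmp -9,0)
BLT again: taken
after LSR r0, r0, #3: r0=40>>3=5
after OR r0, r5, #3: r0=35|3=35
after ADD r6, r5, #9: r6=35+9=44
halt.

35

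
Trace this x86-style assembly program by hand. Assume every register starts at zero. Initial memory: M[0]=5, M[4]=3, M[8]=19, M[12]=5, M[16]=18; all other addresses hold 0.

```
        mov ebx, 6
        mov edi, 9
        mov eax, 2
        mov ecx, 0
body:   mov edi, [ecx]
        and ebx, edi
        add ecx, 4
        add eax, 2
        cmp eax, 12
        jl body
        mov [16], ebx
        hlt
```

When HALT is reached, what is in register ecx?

mov ebx, 6 → ebx=6
mov edi, 9 → edi=9
mov eax, 2 → eax=2
mov ecx, 0 → ecx=0
mov edi, [ecx] → edi=M[0]=5
and ebx, edi → ebx=6&5=4
add ecx, 4 → ecx=0+4=4
add eax, 2 → eax=2+2=4
cmp eax, 12  (cmp 4,12)
jl body: taken
mov edi, [ecx] → edi=M[4]=3
and ebx, edi → ebx=4&3=0
add ecx, 4 → ecx=4+4=8
add eax, 2 → eax=4+2=6
cmp eax, 12  (cmp 6,12)
jl body: taken
mov edi, [ecx] → edi=M[8]=19
and ebx, edi → ebx=0&19=0
add ecx, 4 → ecx=8+4=12
add eax, 2 → eax=6+2=8
cmp eax, 12  (cmp 8,12)
jl body: taken
mov edi, [ecx] → edi=M[12]=5
and ebx, edi → ebx=0&5=0
add ecx, 4 → ecx=12+4=16
add eax, 2 → eax=8+2=10
cmp eax, 12  (cmp 10,12)
jl body: taken
mov edi, [ecx] → edi=M[16]=18
and ebx, edi → ebx=0&18=0
add ecx, 4 → ecx=16+4=20
add eax, 2 → eax=10+2=12
cmp eax, 12  (cmp 12,12)
jl body: not taken
mov [16], ebx → M[16]=0
halt.

20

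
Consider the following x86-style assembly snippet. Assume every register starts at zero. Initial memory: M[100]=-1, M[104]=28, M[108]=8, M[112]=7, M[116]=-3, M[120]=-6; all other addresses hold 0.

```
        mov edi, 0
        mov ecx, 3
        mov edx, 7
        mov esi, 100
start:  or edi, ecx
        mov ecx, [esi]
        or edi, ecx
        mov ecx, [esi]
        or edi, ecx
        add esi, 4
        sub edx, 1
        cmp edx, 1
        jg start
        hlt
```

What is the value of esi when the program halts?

after mov edi, 0: edi=0
after mov ecx, 3: ecx=3
after mov edx, 7: edx=7
after mov esi, 100: esi=100
after or edi, ecx: edi=0|3=3
after mov ecx, [esi]: ecx=M[100]=-1
after or edi, ecx: edi=3|(-1)=-1
after mov ecx, [esi]: ecx=M[100]=-1
after or edi, ecx: edi=(-1)|(-1)=-1
after add esi, 4: esi=100+4=104
after sub edx, 1: edx=7-1=6
cmp edx, 1  (cmp 6,1)
jg start: taken
after or edi, ecx: edi=(-1)|(-1)=-1
after mov ecx, [esi]: ecx=M[104]=28
after or edi, ecx: edi=(-1)|28=-1
after mov ecx, [esi]: ecx=M[104]=28
after or edi, ecx: edi=(-1)|28=-1
after add esi, 4: esi=104+4=108
after sub edx, 1: edx=6-1=5
cmp edx, 1  (cmp 5,1)
jg start: taken
after or edi, ecx: edi=(-1)|28=-1
after mov ecx, [esi]: ecx=M[108]=8
after or edi, ecx: edi=(-1)|8=-1
after mov ecx, [esi]: ecx=M[108]=8
after or edi, ecx: edi=(-1)|8=-1
after add esi, 4: esi=108+4=112
after sub edx, 1: edx=5-1=4
cmp edx, 1  (cmp 4,1)
jg start: taken
after or edi, ecx: edi=(-1)|8=-1
after mov ecx, [esi]: ecx=M[112]=7
after or edi, ecx: edi=(-1)|7=-1
after mov ecx, [esi]: ecx=M[112]=7
after or edi, ecx: edi=(-1)|7=-1
after add esi, 4: esi=112+4=116
after sub edx, 1: edx=4-1=3
cmp edx, 1  (cmp 3,1)
jg start: taken
after or edi, ecx: edi=(-1)|7=-1
after mov ecx, [esi]: ecx=M[116]=-3
after or edi, ecx: edi=(-1)|(-3)=-1
after mov ecx, [esi]: ecx=M[116]=-3
after or edi, ecx: edi=(-1)|(-3)=-1
after add esi, 4: esi=116+4=120
after sub edx, 1: edx=3-1=2
cmp edx, 1  (cmp 2,1)
jg start: taken
after or edi, ecx: edi=(-1)|(-3)=-1
after mov ecx, [esi]: ecx=M[120]=-6
after or edi, ecx: edi=(-1)|(-6)=-1
after mov ecx, [esi]: ecx=M[120]=-6
after or edi, ecx: edi=(-1)|(-6)=-1
after add esi, 4: esi=120+4=124
after sub edx, 1: edx=2-1=1
cmp edx, 1  (cmp 1,1)
jg start: not taken
halt.

124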